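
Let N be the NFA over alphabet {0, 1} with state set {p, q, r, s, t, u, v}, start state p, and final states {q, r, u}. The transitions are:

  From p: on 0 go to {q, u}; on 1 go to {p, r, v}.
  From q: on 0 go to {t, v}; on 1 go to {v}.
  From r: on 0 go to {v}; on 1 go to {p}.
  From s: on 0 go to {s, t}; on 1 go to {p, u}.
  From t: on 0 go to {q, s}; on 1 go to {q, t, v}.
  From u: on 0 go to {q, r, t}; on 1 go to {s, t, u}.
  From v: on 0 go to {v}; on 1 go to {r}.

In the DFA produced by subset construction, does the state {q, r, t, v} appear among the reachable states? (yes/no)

Start state of the DFA: {p}.
{p} --0--> {q, u}  [new]
{p} --1--> {p, r, v}  [new]
{q, u} --0--> {q, r, t, v}  [new]
{q, u} --1--> {s, t, u, v}  [new]
{p, r, v} --0--> {q, u, v}  [new]
{p, r, v} --1--> {p, r, v}  [seen]
{q, r, t, v} --0--> {q, s, t, v}  [new]
{q, r, t, v} --1--> {p, q, r, t, v}  [new]
{s, t, u, v} --0--> {q, r, s, t, v}  [new]
{s, t, u, v} --1--> {p, q, r, s, t, u, v}  [new]
{q, u, v} --0--> {q, r, t, v}  [seen]
{q, u, v} --1--> {r, s, t, u, v}  [new]
{q, s, t, v} --0--> {q, s, t, v}  [seen]
{q, s, t, v} --1--> {p, q, r, t, u, v}  [new]
{p, q, r, t, v} --0--> {q, s, t, u, v}  [new]
{p, q, r, t, v} --1--> {p, q, r, t, v}  [seen]
{q, r, s, t, v} --0--> {q, s, t, v}  [seen]
{q, r, s, t, v} --1--> {p, q, r, t, u, v}  [seen]
{p, q, r, s, t, u, v} --0--> {q, r, s, t, u, v}  [new]
{p, q, r, s, t, u, v} --1--> {p, q, r, s, t, u, v}  [seen]
{r, s, t, u, v} --0--> {q, r, s, t, v}  [seen]
{r, s, t, u, v} --1--> {p, q, r, s, t, u, v}  [seen]
{p, q, r, t, u, v} --0--> {q, r, s, t, u, v}  [seen]
{p, q, r, t, u, v} --1--> {p, q, r, s, t, u, v}  [seen]
{q, s, t, u, v} --0--> {q, r, s, t, v}  [seen]
{q, s, t, u, v} --1--> {p, q, r, s, t, u, v}  [seen]
{q, r, s, t, u, v} --0--> {q, r, s, t, v}  [seen]
{q, r, s, t, u, v} --1--> {p, q, r, s, t, u, v}  [seen]
Reachable DFA states: {p}, {q, u}, {p, r, v}, {q, r, t, v}, {s, t, u, v}, {q, u, v}, {q, s, t, v}, {p, q, r, t, v}, {q, r, s, t, v}, {p, q, r, s, t, u, v}, {r, s, t, u, v}, {p, q, r, t, u, v}, {q, s, t, u, v}, {q, r, s, t, u, v}.
{q, r, t, v} is among them.

yes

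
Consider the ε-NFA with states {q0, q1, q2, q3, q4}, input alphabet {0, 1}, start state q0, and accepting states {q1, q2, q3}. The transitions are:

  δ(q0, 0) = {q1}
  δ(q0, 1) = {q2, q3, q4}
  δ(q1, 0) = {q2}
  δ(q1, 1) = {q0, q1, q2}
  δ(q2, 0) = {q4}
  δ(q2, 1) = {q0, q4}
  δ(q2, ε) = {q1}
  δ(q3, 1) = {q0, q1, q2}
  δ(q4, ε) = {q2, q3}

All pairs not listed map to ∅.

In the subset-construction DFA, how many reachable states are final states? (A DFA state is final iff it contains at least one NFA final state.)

Start state of the DFA: {q0} (ε-closure of the NFA start).
{q0} --0--> {q1}  [new]
{q0} --1--> {q1, q2, q3, q4}  [new]
{q1} --0--> {q1, q2}  [new]
{q1} --1--> {q0, q1, q2}  [new]
{q1, q2, q3, q4} --0--> {q1, q2, q3, q4}  [seen]
{q1, q2, q3, q4} --1--> {q0, q1, q2, q3, q4}  [new]
{q1, q2} --0--> {q1, q2, q3, q4}  [seen]
{q1, q2} --1--> {q0, q1, q2, q3, q4}  [seen]
{q0, q1, q2} --0--> {q1, q2, q3, q4}  [seen]
{q0, q1, q2} --1--> {q0, q1, q2, q3, q4}  [seen]
{q0, q1, q2, q3, q4} --0--> {q1, q2, q3, q4}  [seen]
{q0, q1, q2, q3, q4} --1--> {q0, q1, q2, q3, q4}  [seen]
Reachable DFA states: {q0}, {q1}, {q1, q2, q3, q4}, {q1, q2}, {q0, q1, q2}, {q0, q1, q2, q3, q4}.
Accepting DFA states (contain an NFA accepting state): {q1}, {q1, q2, q3, q4}, {q1, q2}, {q0, q1, q2}, {q0, q1, q2, q3, q4}.

5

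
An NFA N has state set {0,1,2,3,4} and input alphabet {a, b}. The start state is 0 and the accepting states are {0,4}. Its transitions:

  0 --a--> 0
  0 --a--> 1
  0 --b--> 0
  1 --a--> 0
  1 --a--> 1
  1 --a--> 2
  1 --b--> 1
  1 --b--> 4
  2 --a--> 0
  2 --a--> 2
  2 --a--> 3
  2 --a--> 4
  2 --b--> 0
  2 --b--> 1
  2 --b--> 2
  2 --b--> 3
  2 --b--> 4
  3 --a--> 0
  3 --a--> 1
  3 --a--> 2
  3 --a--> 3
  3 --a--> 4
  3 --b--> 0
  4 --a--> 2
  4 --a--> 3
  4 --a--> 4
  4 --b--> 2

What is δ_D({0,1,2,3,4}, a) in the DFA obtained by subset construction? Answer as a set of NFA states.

{0,1,2,3,4}

δ(0,a) = {0,1}; δ(1,a) = {0,1,2}; δ(2,a) = {0,2,3,4}; δ(3,a) = {0,1,2,3,4}; δ(4,a) = {2,3,4}.
Union: {0,1,2,3,4}.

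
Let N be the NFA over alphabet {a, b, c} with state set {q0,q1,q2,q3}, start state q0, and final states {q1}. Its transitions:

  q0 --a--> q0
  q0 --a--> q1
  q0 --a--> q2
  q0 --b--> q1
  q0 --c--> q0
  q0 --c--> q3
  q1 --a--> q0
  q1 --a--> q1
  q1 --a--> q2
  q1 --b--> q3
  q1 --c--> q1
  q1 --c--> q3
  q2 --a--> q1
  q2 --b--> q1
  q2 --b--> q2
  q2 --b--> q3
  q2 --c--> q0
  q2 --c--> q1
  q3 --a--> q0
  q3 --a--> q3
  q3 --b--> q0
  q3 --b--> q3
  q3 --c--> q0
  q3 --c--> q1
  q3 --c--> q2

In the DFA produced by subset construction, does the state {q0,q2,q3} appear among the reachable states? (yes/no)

no

Start state of the DFA: {q0}.
{q0} --a--> {q0,q1,q2}  [new]
{q0} --b--> {q1}  [new]
{q0} --c--> {q0,q3}  [new]
{q0,q1,q2} --a--> {q0,q1,q2}  [seen]
{q0,q1,q2} --b--> {q1,q2,q3}  [new]
{q0,q1,q2} --c--> {q0,q1,q3}  [new]
{q1} --a--> {q0,q1,q2}  [seen]
{q1} --b--> {q3}  [new]
{q1} --c--> {q1,q3}  [new]
{q0,q3} --a--> {q0,q1,q2,q3}  [new]
{q0,q3} --b--> {q0,q1,q3}  [seen]
{q0,q3} --c--> {q0,q1,q2,q3}  [seen]
{q1,q2,q3} --a--> {q0,q1,q2,q3}  [seen]
{q1,q2,q3} --b--> {q0,q1,q2,q3}  [seen]
{q1,q2,q3} --c--> {q0,q1,q2,q3}  [seen]
{q0,q1,q3} --a--> {q0,q1,q2,q3}  [seen]
{q0,q1,q3} --b--> {q0,q1,q3}  [seen]
{q0,q1,q3} --c--> {q0,q1,q2,q3}  [seen]
{q3} --a--> {q0,q3}  [seen]
{q3} --b--> {q0,q3}  [seen]
{q3} --c--> {q0,q1,q2}  [seen]
{q1,q3} --a--> {q0,q1,q2,q3}  [seen]
{q1,q3} --b--> {q0,q3}  [seen]
{q1,q3} --c--> {q0,q1,q2,q3}  [seen]
{q0,q1,q2,q3} --a--> {q0,q1,q2,q3}  [seen]
{q0,q1,q2,q3} --b--> {q0,q1,q2,q3}  [seen]
{q0,q1,q2,q3} --c--> {q0,q1,q2,q3}  [seen]
Reachable DFA states: {q0}, {q0,q1,q2}, {q1}, {q0,q3}, {q1,q2,q3}, {q0,q1,q3}, {q3}, {q1,q3}, {q0,q1,q2,q3}.
{q0,q2,q3} is not among them.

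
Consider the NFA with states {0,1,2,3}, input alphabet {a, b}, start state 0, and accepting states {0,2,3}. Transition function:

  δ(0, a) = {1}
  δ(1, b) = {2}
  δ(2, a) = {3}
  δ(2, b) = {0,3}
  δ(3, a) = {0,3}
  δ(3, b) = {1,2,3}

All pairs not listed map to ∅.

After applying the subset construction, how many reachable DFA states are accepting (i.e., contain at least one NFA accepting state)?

Start state of the DFA: {0}.
{0} --a--> {1}  [new]
{0} --b--> ∅  [new]
{1} --a--> ∅  [seen]
{1} --b--> {2}  [new]
∅ --a--> ∅  [seen]
∅ --b--> ∅  [seen]
{2} --a--> {3}  [new]
{2} --b--> {0,3}  [new]
{3} --a--> {0,3}  [seen]
{3} --b--> {1,2,3}  [new]
{0,3} --a--> {0,1,3}  [new]
{0,3} --b--> {1,2,3}  [seen]
{1,2,3} --a--> {0,3}  [seen]
{1,2,3} --b--> {0,1,2,3}  [new]
{0,1,3} --a--> {0,1,3}  [seen]
{0,1,3} --b--> {1,2,3}  [seen]
{0,1,2,3} --a--> {0,1,3}  [seen]
{0,1,2,3} --b--> {0,1,2,3}  [seen]
Reachable DFA states: {0}, {1}, ∅, {2}, {3}, {0,3}, {1,2,3}, {0,1,3}, {0,1,2,3}.
Accepting DFA states (contain an NFA accepting state): {0}, {2}, {3}, {0,3}, {1,2,3}, {0,1,3}, {0,1,2,3}.

7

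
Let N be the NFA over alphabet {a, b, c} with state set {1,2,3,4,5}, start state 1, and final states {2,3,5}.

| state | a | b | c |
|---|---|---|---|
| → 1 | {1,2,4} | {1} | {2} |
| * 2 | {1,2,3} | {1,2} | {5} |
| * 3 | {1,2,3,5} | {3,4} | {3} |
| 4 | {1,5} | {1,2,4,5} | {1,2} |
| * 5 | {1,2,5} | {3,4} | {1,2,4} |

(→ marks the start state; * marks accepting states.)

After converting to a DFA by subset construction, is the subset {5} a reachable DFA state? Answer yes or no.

yes

Start state of the DFA: {1}.
{1} --a--> {1,2,4}  [new]
{1} --b--> {1}  [seen]
{1} --c--> {2}  [new]
{1,2,4} --a--> {1,2,3,4,5}  [new]
{1,2,4} --b--> {1,2,4,5}  [new]
{1,2,4} --c--> {1,2,5}  [new]
{2} --a--> {1,2,3}  [new]
{2} --b--> {1,2}  [new]
{2} --c--> {5}  [new]
{1,2,3,4,5} --a--> {1,2,3,4,5}  [seen]
{1,2,3,4,5} --b--> {1,2,3,4,5}  [seen]
{1,2,3,4,5} --c--> {1,2,3,4,5}  [seen]
{1,2,4,5} --a--> {1,2,3,4,5}  [seen]
{1,2,4,5} --b--> {1,2,3,4,5}  [seen]
{1,2,4,5} --c--> {1,2,4,5}  [seen]
{1,2,5} --a--> {1,2,3,4,5}  [seen]
{1,2,5} --b--> {1,2,3,4}  [new]
{1,2,5} --c--> {1,2,4,5}  [seen]
{1,2,3} --a--> {1,2,3,4,5}  [seen]
{1,2,3} --b--> {1,2,3,4}  [seen]
{1,2,3} --c--> {2,3,5}  [new]
{1,2} --a--> {1,2,3,4}  [seen]
{1,2} --b--> {1,2}  [seen]
{1,2} --c--> {2,5}  [new]
{5} --a--> {1,2,5}  [seen]
{5} --b--> {3,4}  [new]
{5} --c--> {1,2,4}  [seen]
{1,2,3,4} --a--> {1,2,3,4,5}  [seen]
{1,2,3,4} --b--> {1,2,3,4,5}  [seen]
{1,2,3,4} --c--> {1,2,3,5}  [new]
{2,3,5} --a--> {1,2,3,5}  [seen]
{2,3,5} --b--> {1,2,3,4}  [seen]
{2,3,5} --c--> {1,2,3,4,5}  [seen]
{2,5} --a--> {1,2,3,5}  [seen]
{2,5} --b--> {1,2,3,4}  [seen]
{2,5} --c--> {1,2,4,5}  [seen]
{3,4} --a--> {1,2,3,5}  [seen]
{3,4} --b--> {1,2,3,4,5}  [seen]
{3,4} --c--> {1,2,3}  [seen]
{1,2,3,5} --a--> {1,2,3,4,5}  [seen]
{1,2,3,5} --b--> {1,2,3,4}  [seen]
{1,2,3,5} --c--> {1,2,3,4,5}  [seen]
Reachable DFA states: {1}, {1,2,4}, {2}, {1,2,3,4,5}, {1,2,4,5}, {1,2,5}, {1,2,3}, {1,2}, {5}, {1,2,3,4}, {2,3,5}, {2,5}, {3,4}, {1,2,3,5}.
{5} is among them.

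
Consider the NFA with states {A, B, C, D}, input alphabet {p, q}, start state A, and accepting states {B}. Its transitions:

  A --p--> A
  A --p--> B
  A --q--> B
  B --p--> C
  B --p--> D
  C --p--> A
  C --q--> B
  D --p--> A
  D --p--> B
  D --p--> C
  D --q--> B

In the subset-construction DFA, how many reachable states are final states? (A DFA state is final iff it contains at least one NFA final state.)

4

Start state of the DFA: {A}.
{A} --p--> {A, B}  [new]
{A} --q--> {B}  [new]
{A, B} --p--> {A, B, C, D}  [new]
{A, B} --q--> {B}  [seen]
{B} --p--> {C, D}  [new]
{B} --q--> ∅  [new]
{A, B, C, D} --p--> {A, B, C, D}  [seen]
{A, B, C, D} --q--> {B}  [seen]
{C, D} --p--> {A, B, C}  [new]
{C, D} --q--> {B}  [seen]
∅ --p--> ∅  [seen]
∅ --q--> ∅  [seen]
{A, B, C} --p--> {A, B, C, D}  [seen]
{A, B, C} --q--> {B}  [seen]
Reachable DFA states: {A}, {A, B}, {B}, {A, B, C, D}, {C, D}, ∅, {A, B, C}.
Accepting DFA states (contain an NFA accepting state): {A, B}, {B}, {A, B, C, D}, {A, B, C}.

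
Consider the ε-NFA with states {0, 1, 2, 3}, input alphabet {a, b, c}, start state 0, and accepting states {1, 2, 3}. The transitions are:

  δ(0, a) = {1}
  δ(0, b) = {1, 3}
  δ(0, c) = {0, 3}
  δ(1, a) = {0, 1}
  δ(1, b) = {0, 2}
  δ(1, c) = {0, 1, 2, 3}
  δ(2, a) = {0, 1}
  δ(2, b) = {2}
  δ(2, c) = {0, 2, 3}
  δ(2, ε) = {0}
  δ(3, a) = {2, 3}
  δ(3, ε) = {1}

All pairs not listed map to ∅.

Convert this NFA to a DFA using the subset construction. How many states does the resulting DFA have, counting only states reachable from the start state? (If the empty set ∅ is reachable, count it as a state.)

7

Start state of the DFA: {0} (ε-closure of the NFA start).
{0} --a--> {1}  [new]
{0} --b--> {1, 3}  [new]
{0} --c--> {0, 1, 3}  [new]
{1} --a--> {0, 1}  [new]
{1} --b--> {0, 2}  [new]
{1} --c--> {0, 1, 2, 3}  [new]
{1, 3} --a--> {0, 1, 2, 3}  [seen]
{1, 3} --b--> {0, 2}  [seen]
{1, 3} --c--> {0, 1, 2, 3}  [seen]
{0, 1, 3} --a--> {0, 1, 2, 3}  [seen]
{0, 1, 3} --b--> {0, 1, 2, 3}  [seen]
{0, 1, 3} --c--> {0, 1, 2, 3}  [seen]
{0, 1} --a--> {0, 1}  [seen]
{0, 1} --b--> {0, 1, 2, 3}  [seen]
{0, 1} --c--> {0, 1, 2, 3}  [seen]
{0, 2} --a--> {0, 1}  [seen]
{0, 2} --b--> {0, 1, 2, 3}  [seen]
{0, 2} --c--> {0, 1, 2, 3}  [seen]
{0, 1, 2, 3} --a--> {0, 1, 2, 3}  [seen]
{0, 1, 2, 3} --b--> {0, 1, 2, 3}  [seen]
{0, 1, 2, 3} --c--> {0, 1, 2, 3}  [seen]
Reachable DFA states: {0}, {1}, {1, 3}, {0, 1, 3}, {0, 1}, {0, 2}, {0, 1, 2, 3}.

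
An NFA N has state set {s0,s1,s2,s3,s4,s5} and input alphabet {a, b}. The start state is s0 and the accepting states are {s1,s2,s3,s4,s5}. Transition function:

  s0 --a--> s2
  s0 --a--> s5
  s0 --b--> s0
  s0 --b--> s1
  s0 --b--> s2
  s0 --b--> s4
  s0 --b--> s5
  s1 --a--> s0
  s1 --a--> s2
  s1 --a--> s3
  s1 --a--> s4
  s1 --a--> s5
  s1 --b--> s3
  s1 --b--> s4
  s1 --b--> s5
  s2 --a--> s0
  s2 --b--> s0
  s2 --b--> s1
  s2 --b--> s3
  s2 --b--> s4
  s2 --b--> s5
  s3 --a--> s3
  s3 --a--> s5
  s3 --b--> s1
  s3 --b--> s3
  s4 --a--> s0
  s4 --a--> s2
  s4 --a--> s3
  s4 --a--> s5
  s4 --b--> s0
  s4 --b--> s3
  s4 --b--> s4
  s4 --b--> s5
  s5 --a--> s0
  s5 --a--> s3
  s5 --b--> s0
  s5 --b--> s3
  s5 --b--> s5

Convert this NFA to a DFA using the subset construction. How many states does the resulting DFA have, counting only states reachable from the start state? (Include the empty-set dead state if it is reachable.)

Start state of the DFA: {s0}.
{s0} --a--> {s2,s5}  [new]
{s0} --b--> {s0,s1,s2,s4,s5}  [new]
{s2,s5} --a--> {s0,s3}  [new]
{s2,s5} --b--> {s0,s1,s3,s4,s5}  [new]
{s0,s1,s2,s4,s5} --a--> {s0,s2,s3,s4,s5}  [new]
{s0,s1,s2,s4,s5} --b--> {s0,s1,s2,s3,s4,s5}  [new]
{s0,s3} --a--> {s2,s3,s5}  [new]
{s0,s3} --b--> {s0,s1,s2,s3,s4,s5}  [seen]
{s0,s1,s3,s4,s5} --a--> {s0,s2,s3,s4,s5}  [seen]
{s0,s1,s3,s4,s5} --b--> {s0,s1,s2,s3,s4,s5}  [seen]
{s0,s2,s3,s4,s5} --a--> {s0,s2,s3,s5}  [new]
{s0,s2,s3,s4,s5} --b--> {s0,s1,s2,s3,s4,s5}  [seen]
{s0,s1,s2,s3,s4,s5} --a--> {s0,s2,s3,s4,s5}  [seen]
{s0,s1,s2,s3,s4,s5} --b--> {s0,s1,s2,s3,s4,s5}  [seen]
{s2,s3,s5} --a--> {s0,s3,s5}  [new]
{s2,s3,s5} --b--> {s0,s1,s3,s4,s5}  [seen]
{s0,s2,s3,s5} --a--> {s0,s2,s3,s5}  [seen]
{s0,s2,s3,s5} --b--> {s0,s1,s2,s3,s4,s5}  [seen]
{s0,s3,s5} --a--> {s0,s2,s3,s5}  [seen]
{s0,s3,s5} --b--> {s0,s1,s2,s3,s4,s5}  [seen]
Reachable DFA states: {s0}, {s2,s5}, {s0,s1,s2,s4,s5}, {s0,s3}, {s0,s1,s3,s4,s5}, {s0,s2,s3,s4,s5}, {s0,s1,s2,s3,s4,s5}, {s2,s3,s5}, {s0,s2,s3,s5}, {s0,s3,s5}.

10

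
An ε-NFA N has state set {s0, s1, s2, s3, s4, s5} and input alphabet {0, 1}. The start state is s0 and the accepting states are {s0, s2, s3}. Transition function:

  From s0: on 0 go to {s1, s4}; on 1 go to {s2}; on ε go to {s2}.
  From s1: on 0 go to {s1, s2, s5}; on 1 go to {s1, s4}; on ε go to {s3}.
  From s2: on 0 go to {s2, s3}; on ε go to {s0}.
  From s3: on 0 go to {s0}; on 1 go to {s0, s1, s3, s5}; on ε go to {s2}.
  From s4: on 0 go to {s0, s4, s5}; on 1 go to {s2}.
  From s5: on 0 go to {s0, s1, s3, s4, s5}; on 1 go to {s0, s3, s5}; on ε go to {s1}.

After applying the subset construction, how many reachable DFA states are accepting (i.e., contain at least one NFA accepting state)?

3

Start state of the DFA: {s0, s2} (ε-closure of the NFA start).
{s0, s2} --0--> {s0, s1, s2, s3, s4}  [new]
{s0, s2} --1--> {s0, s2}  [seen]
{s0, s1, s2, s3, s4} --0--> {s0, s1, s2, s3, s4, s5}  [new]
{s0, s1, s2, s3, s4} --1--> {s0, s1, s2, s3, s4, s5}  [seen]
{s0, s1, s2, s3, s4, s5} --0--> {s0, s1, s2, s3, s4, s5}  [seen]
{s0, s1, s2, s3, s4, s5} --1--> {s0, s1, s2, s3, s4, s5}  [seen]
Reachable DFA states: {s0, s2}, {s0, s1, s2, s3, s4}, {s0, s1, s2, s3, s4, s5}.
Accepting DFA states (contain an NFA accepting state): {s0, s2}, {s0, s1, s2, s3, s4}, {s0, s1, s2, s3, s4, s5}.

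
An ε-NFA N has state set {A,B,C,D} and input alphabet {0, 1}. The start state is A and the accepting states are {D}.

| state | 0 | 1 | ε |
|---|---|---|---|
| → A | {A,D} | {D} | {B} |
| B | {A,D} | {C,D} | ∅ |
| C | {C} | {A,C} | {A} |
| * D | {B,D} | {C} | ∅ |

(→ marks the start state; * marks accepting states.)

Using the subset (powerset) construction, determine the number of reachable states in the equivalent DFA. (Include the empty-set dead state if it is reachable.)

Start state of the DFA: {A,B} (ε-closure of the NFA start).
{A,B} --0--> {A,B,D}  [new]
{A,B} --1--> {A,B,C,D}  [new]
{A,B,D} --0--> {A,B,D}  [seen]
{A,B,D} --1--> {A,B,C,D}  [seen]
{A,B,C,D} --0--> {A,B,C,D}  [seen]
{A,B,C,D} --1--> {A,B,C,D}  [seen]
Reachable DFA states: {A,B}, {A,B,D}, {A,B,C,D}.

3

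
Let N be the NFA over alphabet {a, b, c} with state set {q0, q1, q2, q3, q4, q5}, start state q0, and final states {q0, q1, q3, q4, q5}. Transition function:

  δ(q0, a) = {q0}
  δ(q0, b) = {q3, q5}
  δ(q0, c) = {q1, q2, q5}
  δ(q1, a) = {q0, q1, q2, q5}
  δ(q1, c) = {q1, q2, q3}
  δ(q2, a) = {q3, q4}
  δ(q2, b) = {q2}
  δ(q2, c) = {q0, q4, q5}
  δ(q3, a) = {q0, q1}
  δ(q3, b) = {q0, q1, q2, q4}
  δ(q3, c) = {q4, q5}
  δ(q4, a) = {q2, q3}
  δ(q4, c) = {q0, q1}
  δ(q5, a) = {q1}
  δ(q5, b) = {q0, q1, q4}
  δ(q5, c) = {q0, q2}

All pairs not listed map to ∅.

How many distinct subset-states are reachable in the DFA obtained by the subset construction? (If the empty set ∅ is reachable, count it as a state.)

14

Start state of the DFA: {q0}.
{q0} --a--> {q0}  [seen]
{q0} --b--> {q3, q5}  [new]
{q0} --c--> {q1, q2, q5}  [new]
{q3, q5} --a--> {q0, q1}  [new]
{q3, q5} --b--> {q0, q1, q2, q4}  [new]
{q3, q5} --c--> {q0, q2, q4, q5}  [new]
{q1, q2, q5} --a--> {q0, q1, q2, q3, q4, q5}  [new]
{q1, q2, q5} --b--> {q0, q1, q2, q4}  [seen]
{q1, q2, q5} --c--> {q0, q1, q2, q3, q4, q5}  [seen]
{q0, q1} --a--> {q0, q1, q2, q5}  [new]
{q0, q1} --b--> {q3, q5}  [seen]
{q0, q1} --c--> {q1, q2, q3, q5}  [new]
{q0, q1, q2, q4} --a--> {q0, q1, q2, q3, q4, q5}  [seen]
{q0, q1, q2, q4} --b--> {q2, q3, q5}  [new]
{q0, q1, q2, q4} --c--> {q0, q1, q2, q3, q4, q5}  [seen]
{q0, q2, q4, q5} --a--> {q0, q1, q2, q3, q4}  [new]
{q0, q2, q4, q5} --b--> {q0, q1, q2, q3, q4, q5}  [seen]
{q0, q2, q4, q5} --c--> {q0, q1, q2, q4, q5}  [new]
{q0, q1, q2, q3, q4, q5} --a--> {q0, q1, q2, q3, q4, q5}  [seen]
{q0, q1, q2, q3, q4, q5} --b--> {q0, q1, q2, q3, q4, q5}  [seen]
{q0, q1, q2, q3, q4, q5} --c--> {q0, q1, q2, q3, q4, q5}  [seen]
{q0, q1, q2, q5} --a--> {q0, q1, q2, q3, q4, q5}  [seen]
{q0, q1, q2, q5} --b--> {q0, q1, q2, q3, q4, q5}  [seen]
{q0, q1, q2, q5} --c--> {q0, q1, q2, q3, q4, q5}  [seen]
{q1, q2, q3, q5} --a--> {q0, q1, q2, q3, q4, q5}  [seen]
{q1, q2, q3, q5} --b--> {q0, q1, q2, q4}  [seen]
{q1, q2, q3, q5} --c--> {q0, q1, q2, q3, q4, q5}  [seen]
{q2, q3, q5} --a--> {q0, q1, q3, q4}  [new]
{q2, q3, q5} --b--> {q0, q1, q2, q4}  [seen]
{q2, q3, q5} --c--> {q0, q2, q4, q5}  [seen]
{q0, q1, q2, q3, q4} --a--> {q0, q1, q2, q3, q4, q5}  [seen]
{q0, q1, q2, q3, q4} --b--> {q0, q1, q2, q3, q4, q5}  [seen]
{q0, q1, q2, q3, q4} --c--> {q0, q1, q2, q3, q4, q5}  [seen]
{q0, q1, q2, q4, q5} --a--> {q0, q1, q2, q3, q4, q5}  [seen]
{q0, q1, q2, q4, q5} --b--> {q0, q1, q2, q3, q4, q5}  [seen]
{q0, q1, q2, q4, q5} --c--> {q0, q1, q2, q3, q4, q5}  [seen]
{q0, q1, q3, q4} --a--> {q0, q1, q2, q3, q5}  [new]
{q0, q1, q3, q4} --b--> {q0, q1, q2, q3, q4, q5}  [seen]
{q0, q1, q3, q4} --c--> {q0, q1, q2, q3, q4, q5}  [seen]
{q0, q1, q2, q3, q5} --a--> {q0, q1, q2, q3, q4, q5}  [seen]
{q0, q1, q2, q3, q5} --b--> {q0, q1, q2, q3, q4, q5}  [seen]
{q0, q1, q2, q3, q5} --c--> {q0, q1, q2, q3, q4, q5}  [seen]
Reachable DFA states: {q0}, {q3, q5}, {q1, q2, q5}, {q0, q1}, {q0, q1, q2, q4}, {q0, q2, q4, q5}, {q0, q1, q2, q3, q4, q5}, {q0, q1, q2, q5}, {q1, q2, q3, q5}, {q2, q3, q5}, {q0, q1, q2, q3, q4}, {q0, q1, q2, q4, q5}, {q0, q1, q3, q4}, {q0, q1, q2, q3, q5}.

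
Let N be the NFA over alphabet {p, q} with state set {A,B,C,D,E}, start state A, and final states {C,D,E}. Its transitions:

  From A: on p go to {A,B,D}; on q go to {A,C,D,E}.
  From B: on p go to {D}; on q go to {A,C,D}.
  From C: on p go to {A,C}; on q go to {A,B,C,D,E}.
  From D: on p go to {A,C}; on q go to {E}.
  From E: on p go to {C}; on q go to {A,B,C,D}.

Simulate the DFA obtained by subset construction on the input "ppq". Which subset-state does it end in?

{A,B,C,D,E}

Start: {A}.
δ(A,p) = {A,B,D}.
Union: {A,B,D}.
After p: {A,B,D}.
δ(A,p) = {A,B,D}; δ(B,p) = {D}; δ(D,p) = {A,C}.
Union: {A,B,C,D}.
After p: {A,B,C,D}.
δ(A,q) = {A,C,D,E}; δ(B,q) = {A,C,D}; δ(C,q) = {A,B,C,D,E}; δ(D,q) = {E}.
Union: {A,B,C,D,E}.
After q: {A,B,C,D,E}.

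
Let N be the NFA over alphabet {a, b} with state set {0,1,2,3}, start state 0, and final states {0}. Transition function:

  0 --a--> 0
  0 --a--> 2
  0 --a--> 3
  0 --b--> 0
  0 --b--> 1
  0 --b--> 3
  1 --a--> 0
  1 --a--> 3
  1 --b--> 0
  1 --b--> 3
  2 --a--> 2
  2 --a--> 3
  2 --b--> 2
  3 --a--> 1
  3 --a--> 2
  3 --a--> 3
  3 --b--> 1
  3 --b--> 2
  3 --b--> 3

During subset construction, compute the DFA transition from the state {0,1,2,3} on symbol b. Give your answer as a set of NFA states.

{0,1,2,3}

δ(0,b) = {0,1,3}; δ(1,b) = {0,3}; δ(2,b) = {2}; δ(3,b) = {1,2,3}.
Union: {0,1,2,3}.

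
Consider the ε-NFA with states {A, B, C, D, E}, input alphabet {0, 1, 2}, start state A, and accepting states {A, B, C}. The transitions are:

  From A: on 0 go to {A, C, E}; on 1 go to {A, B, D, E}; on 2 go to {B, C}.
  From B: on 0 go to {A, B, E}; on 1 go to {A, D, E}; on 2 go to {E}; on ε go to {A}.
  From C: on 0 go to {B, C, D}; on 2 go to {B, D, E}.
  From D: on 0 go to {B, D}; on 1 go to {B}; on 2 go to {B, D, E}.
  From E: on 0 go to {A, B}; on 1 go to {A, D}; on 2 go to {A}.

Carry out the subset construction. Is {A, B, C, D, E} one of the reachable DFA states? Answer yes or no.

Start state of the DFA: {A} (ε-closure of the NFA start).
{A} --0--> {A, C, E}  [new]
{A} --1--> {A, B, D, E}  [new]
{A} --2--> {A, B, C}  [new]
{A, C, E} --0--> {A, B, C, D, E}  [new]
{A, C, E} --1--> {A, B, D, E}  [seen]
{A, C, E} --2--> {A, B, C, D, E}  [seen]
{A, B, D, E} --0--> {A, B, C, D, E}  [seen]
{A, B, D, E} --1--> {A, B, D, E}  [seen]
{A, B, D, E} --2--> {A, B, C, D, E}  [seen]
{A, B, C} --0--> {A, B, C, D, E}  [seen]
{A, B, C} --1--> {A, B, D, E}  [seen]
{A, B, C} --2--> {A, B, C, D, E}  [seen]
{A, B, C, D, E} --0--> {A, B, C, D, E}  [seen]
{A, B, C, D, E} --1--> {A, B, D, E}  [seen]
{A, B, C, D, E} --2--> {A, B, C, D, E}  [seen]
Reachable DFA states: {A}, {A, C, E}, {A, B, D, E}, {A, B, C}, {A, B, C, D, E}.
{A, B, C, D, E} is among them.

yes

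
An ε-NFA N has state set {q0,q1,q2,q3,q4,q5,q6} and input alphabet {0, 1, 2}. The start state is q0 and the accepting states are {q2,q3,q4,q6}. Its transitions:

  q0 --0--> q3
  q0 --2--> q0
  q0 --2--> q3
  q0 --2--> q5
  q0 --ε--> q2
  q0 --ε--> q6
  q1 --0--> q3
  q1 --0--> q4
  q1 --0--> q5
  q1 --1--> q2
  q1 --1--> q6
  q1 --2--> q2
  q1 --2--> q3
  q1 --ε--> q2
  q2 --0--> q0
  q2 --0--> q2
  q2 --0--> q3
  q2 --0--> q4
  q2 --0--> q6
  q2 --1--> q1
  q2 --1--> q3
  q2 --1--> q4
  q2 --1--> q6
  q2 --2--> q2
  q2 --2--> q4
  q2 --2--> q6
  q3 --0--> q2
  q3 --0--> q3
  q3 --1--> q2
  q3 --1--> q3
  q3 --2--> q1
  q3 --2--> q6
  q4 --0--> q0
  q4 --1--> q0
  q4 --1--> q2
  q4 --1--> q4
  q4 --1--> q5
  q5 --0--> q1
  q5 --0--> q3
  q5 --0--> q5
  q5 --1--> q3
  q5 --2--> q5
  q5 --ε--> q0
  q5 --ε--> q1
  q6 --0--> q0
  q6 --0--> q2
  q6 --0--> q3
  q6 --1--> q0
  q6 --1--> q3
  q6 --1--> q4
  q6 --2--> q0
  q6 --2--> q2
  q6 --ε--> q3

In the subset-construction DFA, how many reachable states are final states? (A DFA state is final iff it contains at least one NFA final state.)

4

Start state of the DFA: {q0,q2,q3,q6} (ε-closure of the NFA start).
{q0,q2,q3,q6} --0--> {q0,q2,q3,q4,q6}  [new]
{q0,q2,q3,q6} --1--> {q0,q1,q2,q3,q4,q6}  [new]
{q0,q2,q3,q6} --2--> {q0,q1,q2,q3,q4,q5,q6}  [new]
{q0,q2,q3,q4,q6} --0--> {q0,q2,q3,q4,q6}  [seen]
{q0,q2,q3,q4,q6} --1--> {q0,q1,q2,q3,q4,q5,q6}  [seen]
{q0,q2,q3,q4,q6} --2--> {q0,q1,q2,q3,q4,q5,q6}  [seen]
{q0,q1,q2,q3,q4,q6} --0--> {q0,q1,q2,q3,q4,q5,q6}  [seen]
{q0,q1,q2,q3,q4,q6} --1--> {q0,q1,q2,q3,q4,q5,q6}  [seen]
{q0,q1,q2,q3,q4,q6} --2--> {q0,q1,q2,q3,q4,q5,q6}  [seen]
{q0,q1,q2,q3,q4,q5,q6} --0--> {q0,q1,q2,q3,q4,q5,q6}  [seen]
{q0,q1,q2,q3,q4,q5,q6} --1--> {q0,q1,q2,q3,q4,q5,q6}  [seen]
{q0,q1,q2,q3,q4,q5,q6} --2--> {q0,q1,q2,q3,q4,q5,q6}  [seen]
Reachable DFA states: {q0,q2,q3,q6}, {q0,q2,q3,q4,q6}, {q0,q1,q2,q3,q4,q6}, {q0,q1,q2,q3,q4,q5,q6}.
Accepting DFA states (contain an NFA accepting state): {q0,q2,q3,q6}, {q0,q2,q3,q4,q6}, {q0,q1,q2,q3,q4,q6}, {q0,q1,q2,q3,q4,q5,q6}.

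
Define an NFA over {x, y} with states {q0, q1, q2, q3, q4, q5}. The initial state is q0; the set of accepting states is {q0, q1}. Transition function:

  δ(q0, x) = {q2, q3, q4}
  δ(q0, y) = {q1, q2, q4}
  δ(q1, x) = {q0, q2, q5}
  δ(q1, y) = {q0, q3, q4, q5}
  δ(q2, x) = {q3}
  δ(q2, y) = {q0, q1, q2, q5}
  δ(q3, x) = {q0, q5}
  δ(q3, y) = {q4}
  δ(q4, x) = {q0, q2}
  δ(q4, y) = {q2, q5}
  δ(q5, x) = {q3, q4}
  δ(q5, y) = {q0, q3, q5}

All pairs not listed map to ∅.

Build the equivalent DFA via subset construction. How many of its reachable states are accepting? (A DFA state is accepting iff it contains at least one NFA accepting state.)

6

Start state of the DFA: {q0}.
{q0} --x--> {q2, q3, q4}  [new]
{q0} --y--> {q1, q2, q4}  [new]
{q2, q3, q4} --x--> {q0, q2, q3, q5}  [new]
{q2, q3, q4} --y--> {q0, q1, q2, q4, q5}  [new]
{q1, q2, q4} --x--> {q0, q2, q3, q5}  [seen]
{q1, q2, q4} --y--> {q0, q1, q2, q3, q4, q5}  [new]
{q0, q2, q3, q5} --x--> {q0, q2, q3, q4, q5}  [new]
{q0, q2, q3, q5} --y--> {q0, q1, q2, q3, q4, q5}  [seen]
{q0, q1, q2, q4, q5} --x--> {q0, q2, q3, q4, q5}  [seen]
{q0, q1, q2, q4, q5} --y--> {q0, q1, q2, q3, q4, q5}  [seen]
{q0, q1, q2, q3, q4, q5} --x--> {q0, q2, q3, q4, q5}  [seen]
{q0, q1, q2, q3, q4, q5} --y--> {q0, q1, q2, q3, q4, q5}  [seen]
{q0, q2, q3, q4, q5} --x--> {q0, q2, q3, q4, q5}  [seen]
{q0, q2, q3, q4, q5} --y--> {q0, q1, q2, q3, q4, q5}  [seen]
Reachable DFA states: {q0}, {q2, q3, q4}, {q1, q2, q4}, {q0, q2, q3, q5}, {q0, q1, q2, q4, q5}, {q0, q1, q2, q3, q4, q5}, {q0, q2, q3, q4, q5}.
Accepting DFA states (contain an NFA accepting state): {q0}, {q1, q2, q4}, {q0, q2, q3, q5}, {q0, q1, q2, q4, q5}, {q0, q1, q2, q3, q4, q5}, {q0, q2, q3, q4, q5}.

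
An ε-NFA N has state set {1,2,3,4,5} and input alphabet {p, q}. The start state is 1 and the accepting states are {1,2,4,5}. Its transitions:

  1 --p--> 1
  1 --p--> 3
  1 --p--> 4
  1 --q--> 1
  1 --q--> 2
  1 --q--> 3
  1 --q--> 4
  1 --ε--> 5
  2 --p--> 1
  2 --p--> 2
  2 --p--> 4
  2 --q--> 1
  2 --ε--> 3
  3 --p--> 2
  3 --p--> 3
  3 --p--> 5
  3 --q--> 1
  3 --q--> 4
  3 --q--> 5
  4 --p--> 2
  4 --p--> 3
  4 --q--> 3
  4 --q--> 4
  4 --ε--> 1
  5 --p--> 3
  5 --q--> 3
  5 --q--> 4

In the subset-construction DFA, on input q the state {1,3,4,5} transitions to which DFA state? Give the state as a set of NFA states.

δ(1,q) = {1,2,3,4}; δ(3,q) = {1,4,5}; δ(4,q) = {3,4}; δ(5,q) = {3,4}.
Union: {1,2,3,4,5}.

{1,2,3,4,5}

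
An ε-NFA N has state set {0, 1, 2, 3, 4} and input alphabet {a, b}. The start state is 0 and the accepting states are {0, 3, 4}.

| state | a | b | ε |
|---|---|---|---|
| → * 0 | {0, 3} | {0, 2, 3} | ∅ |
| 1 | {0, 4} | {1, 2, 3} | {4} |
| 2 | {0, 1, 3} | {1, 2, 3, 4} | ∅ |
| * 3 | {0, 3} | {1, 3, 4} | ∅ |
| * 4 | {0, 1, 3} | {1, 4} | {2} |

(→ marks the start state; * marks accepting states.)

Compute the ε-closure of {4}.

Begin with {4}.
4 →ε {2}; add 2.
ε-closure = {2, 4}.

{2, 4}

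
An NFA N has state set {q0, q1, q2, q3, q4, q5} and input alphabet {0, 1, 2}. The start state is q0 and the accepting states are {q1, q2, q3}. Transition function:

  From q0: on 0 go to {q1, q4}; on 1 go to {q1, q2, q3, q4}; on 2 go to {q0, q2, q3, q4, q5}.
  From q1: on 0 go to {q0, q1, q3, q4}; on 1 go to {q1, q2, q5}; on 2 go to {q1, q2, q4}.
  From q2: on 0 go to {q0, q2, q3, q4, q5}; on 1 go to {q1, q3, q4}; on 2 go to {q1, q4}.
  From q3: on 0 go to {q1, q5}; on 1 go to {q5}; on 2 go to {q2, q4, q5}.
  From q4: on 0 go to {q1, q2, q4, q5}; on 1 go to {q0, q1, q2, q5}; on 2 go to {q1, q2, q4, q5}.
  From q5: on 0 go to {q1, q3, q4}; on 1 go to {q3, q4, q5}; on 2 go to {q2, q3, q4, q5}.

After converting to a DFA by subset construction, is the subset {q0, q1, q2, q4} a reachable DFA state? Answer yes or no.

Start state of the DFA: {q0}.
{q0} --0--> {q1, q4}  [new]
{q0} --1--> {q1, q2, q3, q4}  [new]
{q0} --2--> {q0, q2, q3, q4, q5}  [new]
{q1, q4} --0--> {q0, q1, q2, q3, q4, q5}  [new]
{q1, q4} --1--> {q0, q1, q2, q5}  [new]
{q1, q4} --2--> {q1, q2, q4, q5}  [new]
{q1, q2, q3, q4} --0--> {q0, q1, q2, q3, q4, q5}  [seen]
{q1, q2, q3, q4} --1--> {q0, q1, q2, q3, q4, q5}  [seen]
{q1, q2, q3, q4} --2--> {q1, q2, q4, q5}  [seen]
{q0, q2, q3, q4, q5} --0--> {q0, q1, q2, q3, q4, q5}  [seen]
{q0, q2, q3, q4, q5} --1--> {q0, q1, q2, q3, q4, q5}  [seen]
{q0, q2, q3, q4, q5} --2--> {q0, q1, q2, q3, q4, q5}  [seen]
{q0, q1, q2, q3, q4, q5} --0--> {q0, q1, q2, q3, q4, q5}  [seen]
{q0, q1, q2, q3, q4, q5} --1--> {q0, q1, q2, q3, q4, q5}  [seen]
{q0, q1, q2, q3, q4, q5} --2--> {q0, q1, q2, q3, q4, q5}  [seen]
{q0, q1, q2, q5} --0--> {q0, q1, q2, q3, q4, q5}  [seen]
{q0, q1, q2, q5} --1--> {q1, q2, q3, q4, q5}  [new]
{q0, q1, q2, q5} --2--> {q0, q1, q2, q3, q4, q5}  [seen]
{q1, q2, q4, q5} --0--> {q0, q1, q2, q3, q4, q5}  [seen]
{q1, q2, q4, q5} --1--> {q0, q1, q2, q3, q4, q5}  [seen]
{q1, q2, q4, q5} --2--> {q1, q2, q3, q4, q5}  [seen]
{q1, q2, q3, q4, q5} --0--> {q0, q1, q2, q3, q4, q5}  [seen]
{q1, q2, q3, q4, q5} --1--> {q0, q1, q2, q3, q4, q5}  [seen]
{q1, q2, q3, q4, q5} --2--> {q1, q2, q3, q4, q5}  [seen]
Reachable DFA states: {q0}, {q1, q4}, {q1, q2, q3, q4}, {q0, q2, q3, q4, q5}, {q0, q1, q2, q3, q4, q5}, {q0, q1, q2, q5}, {q1, q2, q4, q5}, {q1, q2, q3, q4, q5}.
{q0, q1, q2, q4} is not among them.

no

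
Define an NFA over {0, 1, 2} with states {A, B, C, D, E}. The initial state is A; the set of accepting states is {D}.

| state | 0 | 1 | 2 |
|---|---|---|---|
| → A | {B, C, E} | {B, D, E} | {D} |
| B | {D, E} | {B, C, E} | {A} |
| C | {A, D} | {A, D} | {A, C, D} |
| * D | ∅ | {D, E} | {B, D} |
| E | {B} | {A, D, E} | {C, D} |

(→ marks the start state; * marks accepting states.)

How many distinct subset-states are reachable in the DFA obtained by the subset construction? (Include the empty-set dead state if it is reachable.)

Start state of the DFA: {A}.
{A} --0--> {B, C, E}  [new]
{A} --1--> {B, D, E}  [new]
{A} --2--> {D}  [new]
{B, C, E} --0--> {A, B, D, E}  [new]
{B, C, E} --1--> {A, B, C, D, E}  [new]
{B, C, E} --2--> {A, C, D}  [new]
{B, D, E} --0--> {B, D, E}  [seen]
{B, D, E} --1--> {A, B, C, D, E}  [seen]
{B, D, E} --2--> {A, B, C, D}  [new]
{D} --0--> ∅  [new]
{D} --1--> {D, E}  [new]
{D} --2--> {B, D}  [new]
{A, B, D, E} --0--> {B, C, D, E}  [new]
{A, B, D, E} --1--> {A, B, C, D, E}  [seen]
{A, B, D, E} --2--> {A, B, C, D}  [seen]
{A, B, C, D, E} --0--> {A, B, C, D, E}  [seen]
{A, B, C, D, E} --1--> {A, B, C, D, E}  [seen]
{A, B, C, D, E} --2--> {A, B, C, D}  [seen]
{A, C, D} --0--> {A, B, C, D, E}  [seen]
{A, C, D} --1--> {A, B, D, E}  [seen]
{A, C, D} --2--> {A, B, C, D}  [seen]
{A, B, C, D} --0--> {A, B, C, D, E}  [seen]
{A, B, C, D} --1--> {A, B, C, D, E}  [seen]
{A, B, C, D} --2--> {A, B, C, D}  [seen]
∅ --0--> ∅  [seen]
∅ --1--> ∅  [seen]
∅ --2--> ∅  [seen]
{D, E} --0--> {B}  [new]
{D, E} --1--> {A, D, E}  [new]
{D, E} --2--> {B, C, D}  [new]
{B, D} --0--> {D, E}  [seen]
{B, D} --1--> {B, C, D, E}  [seen]
{B, D} --2--> {A, B, D}  [new]
{B, C, D, E} --0--> {A, B, D, E}  [seen]
{B, C, D, E} --1--> {A, B, C, D, E}  [seen]
{B, C, D, E} --2--> {A, B, C, D}  [seen]
{B} --0--> {D, E}  [seen]
{B} --1--> {B, C, E}  [seen]
{B} --2--> {A}  [seen]
{A, D, E} --0--> {B, C, E}  [seen]
{A, D, E} --1--> {A, B, D, E}  [seen]
{A, D, E} --2--> {B, C, D}  [seen]
{B, C, D} --0--> {A, D, E}  [seen]
{B, C, D} --1--> {A, B, C, D, E}  [seen]
{B, C, D} --2--> {A, B, C, D}  [seen]
{A, B, D} --0--> {B, C, D, E}  [seen]
{A, B, D} --1--> {B, C, D, E}  [seen]
{A, B, D} --2--> {A, B, D}  [seen]
Reachable DFA states: {A}, {B, C, E}, {B, D, E}, {D}, {A, B, D, E}, {A, B, C, D, E}, {A, C, D}, {A, B, C, D}, ∅, {D, E}, {B, D}, {B, C, D, E}, {B}, {A, D, E}, {B, C, D}, {A, B, D}.

16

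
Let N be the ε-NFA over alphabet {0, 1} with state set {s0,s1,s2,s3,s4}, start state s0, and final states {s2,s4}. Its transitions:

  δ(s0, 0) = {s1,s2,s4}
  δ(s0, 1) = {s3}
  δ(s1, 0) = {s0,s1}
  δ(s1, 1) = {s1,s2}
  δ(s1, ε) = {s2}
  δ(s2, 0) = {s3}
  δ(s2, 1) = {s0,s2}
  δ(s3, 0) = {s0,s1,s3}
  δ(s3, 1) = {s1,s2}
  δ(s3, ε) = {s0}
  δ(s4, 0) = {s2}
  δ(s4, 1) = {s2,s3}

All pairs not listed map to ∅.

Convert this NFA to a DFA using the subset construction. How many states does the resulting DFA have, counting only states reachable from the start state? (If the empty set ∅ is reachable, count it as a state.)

5

Start state of the DFA: {s0} (ε-closure of the NFA start).
{s0} --0--> {s1,s2,s4}  [new]
{s0} --1--> {s0,s3}  [new]
{s1,s2,s4} --0--> {s0,s1,s2,s3}  [new]
{s1,s2,s4} --1--> {s0,s1,s2,s3}  [seen]
{s0,s3} --0--> {s0,s1,s2,s3,s4}  [new]
{s0,s3} --1--> {s0,s1,s2,s3}  [seen]
{s0,s1,s2,s3} --0--> {s0,s1,s2,s3,s4}  [seen]
{s0,s1,s2,s3} --1--> {s0,s1,s2,s3}  [seen]
{s0,s1,s2,s3,s4} --0--> {s0,s1,s2,s3,s4}  [seen]
{s0,s1,s2,s3,s4} --1--> {s0,s1,s2,s3}  [seen]
Reachable DFA states: {s0}, {s1,s2,s4}, {s0,s3}, {s0,s1,s2,s3}, {s0,s1,s2,s3,s4}.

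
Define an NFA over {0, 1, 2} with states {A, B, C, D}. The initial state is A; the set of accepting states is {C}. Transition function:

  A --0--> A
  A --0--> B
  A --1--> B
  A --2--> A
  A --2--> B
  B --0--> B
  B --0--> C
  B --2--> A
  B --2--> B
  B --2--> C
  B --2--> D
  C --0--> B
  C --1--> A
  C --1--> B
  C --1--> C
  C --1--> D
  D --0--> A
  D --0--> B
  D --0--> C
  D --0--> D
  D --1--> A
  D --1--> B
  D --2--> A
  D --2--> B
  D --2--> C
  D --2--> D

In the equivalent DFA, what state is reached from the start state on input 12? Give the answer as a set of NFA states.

{A, B, C, D}

Start: {A}.
δ(A,1) = {B}.
Union: {B}.
After 1: {B}.
δ(B,2) = {A, B, C, D}.
Union: {A, B, C, D}.
After 2: {A, B, C, D}.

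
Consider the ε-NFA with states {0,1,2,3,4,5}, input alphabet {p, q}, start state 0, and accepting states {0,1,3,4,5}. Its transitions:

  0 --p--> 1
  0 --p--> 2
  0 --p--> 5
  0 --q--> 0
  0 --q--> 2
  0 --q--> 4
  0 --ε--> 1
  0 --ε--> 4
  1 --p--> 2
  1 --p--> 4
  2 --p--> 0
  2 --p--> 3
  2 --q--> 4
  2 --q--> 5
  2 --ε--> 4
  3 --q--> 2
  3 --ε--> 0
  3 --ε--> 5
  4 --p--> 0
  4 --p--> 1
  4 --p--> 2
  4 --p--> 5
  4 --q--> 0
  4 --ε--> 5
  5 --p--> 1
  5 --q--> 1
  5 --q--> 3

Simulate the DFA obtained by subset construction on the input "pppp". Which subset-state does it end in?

{0,1,2,3,4,5}

Start: {0,1,4,5}.
δ(0,p) = {1,2,5}; δ(1,p) = {2,4}; δ(4,p) = {0,1,2,5}; δ(5,p) = {1}.
Union: {0,1,2,4,5}.
After p: {0,1,2,4,5}.
δ(0,p) = {1,2,5}; δ(1,p) = {2,4}; δ(2,p) = {0,3}; δ(4,p) = {0,1,2,5}; δ(5,p) = {1}.
Union: {0,1,2,3,4,5}.
After p: {0,1,2,3,4,5}.
δ(0,p) = {1,2,5}; δ(1,p) = {2,4}; δ(2,p) = {0,3}; δ(3,p) = ∅; δ(4,p) = {0,1,2,5}; δ(5,p) = {1}.
Union: {0,1,2,3,4,5}.
After p: {0,1,2,3,4,5}.
δ(0,p) = {1,2,5}; δ(1,p) = {2,4}; δ(2,p) = {0,3}; δ(3,p) = ∅; δ(4,p) = {0,1,2,5}; δ(5,p) = {1}.
Union: {0,1,2,3,4,5}.
After p: {0,1,2,3,4,5}.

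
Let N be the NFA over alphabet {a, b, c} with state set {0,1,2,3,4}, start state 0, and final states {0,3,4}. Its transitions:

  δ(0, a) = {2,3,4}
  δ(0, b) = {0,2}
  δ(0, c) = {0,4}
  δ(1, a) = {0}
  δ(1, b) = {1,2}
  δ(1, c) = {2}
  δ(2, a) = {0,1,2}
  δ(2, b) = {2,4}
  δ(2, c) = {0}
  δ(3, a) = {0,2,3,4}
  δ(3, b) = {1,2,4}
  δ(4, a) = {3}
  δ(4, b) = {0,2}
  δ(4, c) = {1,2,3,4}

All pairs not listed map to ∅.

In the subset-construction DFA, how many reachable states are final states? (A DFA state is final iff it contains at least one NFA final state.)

7

Start state of the DFA: {0}.
{0} --a--> {2,3,4}  [new]
{0} --b--> {0,2}  [new]
{0} --c--> {0,4}  [new]
{2,3,4} --a--> {0,1,2,3,4}  [new]
{2,3,4} --b--> {0,1,2,4}  [new]
{2,3,4} --c--> {0,1,2,3,4}  [seen]
{0,2} --a--> {0,1,2,3,4}  [seen]
{0,2} --b--> {0,2,4}  [new]
{0,2} --c--> {0,4}  [seen]
{0,4} --a--> {2,3,4}  [seen]
{0,4} --b--> {0,2}  [seen]
{0,4} --c--> {0,1,2,3,4}  [seen]
{0,1,2,3,4} --a--> {0,1,2,3,4}  [seen]
{0,1,2,3,4} --b--> {0,1,2,4}  [seen]
{0,1,2,3,4} --c--> {0,1,2,3,4}  [seen]
{0,1,2,4} --a--> {0,1,2,3,4}  [seen]
{0,1,2,4} --b--> {0,1,2,4}  [seen]
{0,1,2,4} --c--> {0,1,2,3,4}  [seen]
{0,2,4} --a--> {0,1,2,3,4}  [seen]
{0,2,4} --b--> {0,2,4}  [seen]
{0,2,4} --c--> {0,1,2,3,4}  [seen]
Reachable DFA states: {0}, {2,3,4}, {0,2}, {0,4}, {0,1,2,3,4}, {0,1,2,4}, {0,2,4}.
Accepting DFA states (contain an NFA accepting state): {0}, {2,3,4}, {0,2}, {0,4}, {0,1,2,3,4}, {0,1,2,4}, {0,2,4}.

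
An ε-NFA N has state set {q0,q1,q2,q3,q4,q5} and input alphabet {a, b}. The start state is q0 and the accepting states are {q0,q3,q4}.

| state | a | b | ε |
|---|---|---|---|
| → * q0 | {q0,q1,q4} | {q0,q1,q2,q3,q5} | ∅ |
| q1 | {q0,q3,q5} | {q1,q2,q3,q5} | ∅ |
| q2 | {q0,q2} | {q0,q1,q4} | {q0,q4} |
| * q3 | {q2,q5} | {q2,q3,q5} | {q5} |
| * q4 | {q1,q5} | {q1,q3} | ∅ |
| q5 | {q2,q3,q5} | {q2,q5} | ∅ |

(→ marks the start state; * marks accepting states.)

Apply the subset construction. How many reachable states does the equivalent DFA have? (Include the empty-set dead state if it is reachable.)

4

Start state of the DFA: {q0} (ε-closure of the NFA start).
{q0} --a--> {q0,q1,q4}  [new]
{q0} --b--> {q0,q1,q2,q3,q4,q5}  [new]
{q0,q1,q4} --a--> {q0,q1,q3,q4,q5}  [new]
{q0,q1,q4} --b--> {q0,q1,q2,q3,q4,q5}  [seen]
{q0,q1,q2,q3,q4,q5} --a--> {q0,q1,q2,q3,q4,q5}  [seen]
{q0,q1,q2,q3,q4,q5} --b--> {q0,q1,q2,q3,q4,q5}  [seen]
{q0,q1,q3,q4,q5} --a--> {q0,q1,q2,q3,q4,q5}  [seen]
{q0,q1,q3,q4,q5} --b--> {q0,q1,q2,q3,q4,q5}  [seen]
Reachable DFA states: {q0}, {q0,q1,q4}, {q0,q1,q2,q3,q4,q5}, {q0,q1,q3,q4,q5}.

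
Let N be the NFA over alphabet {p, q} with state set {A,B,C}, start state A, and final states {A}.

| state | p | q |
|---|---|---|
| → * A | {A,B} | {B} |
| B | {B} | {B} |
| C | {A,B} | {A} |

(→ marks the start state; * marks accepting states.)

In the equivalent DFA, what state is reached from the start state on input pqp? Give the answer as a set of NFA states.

Start: {A}.
δ(A,p) = {A,B}.
Union: {A,B}.
After p: {A,B}.
δ(A,q) = {B}; δ(B,q) = {B}.
Union: {B}.
After q: {B}.
δ(B,p) = {B}.
Union: {B}.
After p: {B}.

{B}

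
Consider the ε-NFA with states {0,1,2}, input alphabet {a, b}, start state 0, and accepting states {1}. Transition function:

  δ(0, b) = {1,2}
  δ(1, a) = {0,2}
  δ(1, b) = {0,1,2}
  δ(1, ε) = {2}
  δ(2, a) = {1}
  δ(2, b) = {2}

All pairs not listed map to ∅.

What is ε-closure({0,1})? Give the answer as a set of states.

Begin with {0,1}.
1 →ε {2}; add 2.
ε-closure = {0,1,2}.

{0,1,2}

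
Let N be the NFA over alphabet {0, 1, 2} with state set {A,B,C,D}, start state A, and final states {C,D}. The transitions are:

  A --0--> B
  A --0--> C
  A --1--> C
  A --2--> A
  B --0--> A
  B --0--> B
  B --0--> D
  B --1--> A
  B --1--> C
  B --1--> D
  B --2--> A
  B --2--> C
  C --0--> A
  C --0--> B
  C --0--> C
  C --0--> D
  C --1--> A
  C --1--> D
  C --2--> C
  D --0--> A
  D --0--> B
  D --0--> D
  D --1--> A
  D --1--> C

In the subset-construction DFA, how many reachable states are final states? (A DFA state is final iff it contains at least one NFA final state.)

Start state of the DFA: {A}.
{A} --0--> {B,C}  [new]
{A} --1--> {C}  [new]
{A} --2--> {A}  [seen]
{B,C} --0--> {A,B,C,D}  [new]
{B,C} --1--> {A,C,D}  [new]
{B,C} --2--> {A,C}  [new]
{C} --0--> {A,B,C,D}  [seen]
{C} --1--> {A,D}  [new]
{C} --2--> {C}  [seen]
{A,B,C,D} --0--> {A,B,C,D}  [seen]
{A,B,C,D} --1--> {A,C,D}  [seen]
{A,B,C,D} --2--> {A,C}  [seen]
{A,C,D} --0--> {A,B,C,D}  [seen]
{A,C,D} --1--> {A,C,D}  [seen]
{A,C,D} --2--> {A,C}  [seen]
{A,C} --0--> {A,B,C,D}  [seen]
{A,C} --1--> {A,C,D}  [seen]
{A,C} --2--> {A,C}  [seen]
{A,D} --0--> {A,B,C,D}  [seen]
{A,D} --1--> {A,C}  [seen]
{A,D} --2--> {A}  [seen]
Reachable DFA states: {A}, {B,C}, {C}, {A,B,C,D}, {A,C,D}, {A,C}, {A,D}.
Accepting DFA states (contain an NFA accepting state): {B,C}, {C}, {A,B,C,D}, {A,C,D}, {A,C}, {A,D}.

6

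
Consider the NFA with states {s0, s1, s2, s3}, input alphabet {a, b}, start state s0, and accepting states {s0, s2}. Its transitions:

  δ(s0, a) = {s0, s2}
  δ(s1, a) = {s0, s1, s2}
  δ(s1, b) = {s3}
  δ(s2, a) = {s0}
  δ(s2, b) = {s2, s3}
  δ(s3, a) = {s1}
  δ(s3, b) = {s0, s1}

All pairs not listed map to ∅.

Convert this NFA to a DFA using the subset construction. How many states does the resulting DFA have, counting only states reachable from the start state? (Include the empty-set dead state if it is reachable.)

Start state of the DFA: {s0}.
{s0} --a--> {s0, s2}  [new]
{s0} --b--> ∅  [new]
{s0, s2} --a--> {s0, s2}  [seen]
{s0, s2} --b--> {s2, s3}  [new]
∅ --a--> ∅  [seen]
∅ --b--> ∅  [seen]
{s2, s3} --a--> {s0, s1}  [new]
{s2, s3} --b--> {s0, s1, s2, s3}  [new]
{s0, s1} --a--> {s0, s1, s2}  [new]
{s0, s1} --b--> {s3}  [new]
{s0, s1, s2, s3} --a--> {s0, s1, s2}  [seen]
{s0, s1, s2, s3} --b--> {s0, s1, s2, s3}  [seen]
{s0, s1, s2} --a--> {s0, s1, s2}  [seen]
{s0, s1, s2} --b--> {s2, s3}  [seen]
{s3} --a--> {s1}  [new]
{s3} --b--> {s0, s1}  [seen]
{s1} --a--> {s0, s1, s2}  [seen]
{s1} --b--> {s3}  [seen]
Reachable DFA states: {s0}, {s0, s2}, ∅, {s2, s3}, {s0, s1}, {s0, s1, s2, s3}, {s0, s1, s2}, {s3}, {s1}.

9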